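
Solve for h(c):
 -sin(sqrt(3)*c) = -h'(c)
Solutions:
 h(c) = C1 - sqrt(3)*cos(sqrt(3)*c)/3


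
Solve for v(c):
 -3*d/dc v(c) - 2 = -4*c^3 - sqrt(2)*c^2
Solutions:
 v(c) = C1 + c^4/3 + sqrt(2)*c^3/9 - 2*c/3


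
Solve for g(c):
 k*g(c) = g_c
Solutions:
 g(c) = C1*exp(c*k)


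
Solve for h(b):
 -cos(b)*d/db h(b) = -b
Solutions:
 h(b) = C1 + Integral(b/cos(b), b)


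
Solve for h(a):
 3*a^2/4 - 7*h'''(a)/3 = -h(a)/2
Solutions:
 h(a) = C3*exp(14^(2/3)*3^(1/3)*a/14) - 3*a^2/2 + (C1*sin(14^(2/3)*3^(5/6)*a/28) + C2*cos(14^(2/3)*3^(5/6)*a/28))*exp(-14^(2/3)*3^(1/3)*a/28)


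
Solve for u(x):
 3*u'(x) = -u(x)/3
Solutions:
 u(x) = C1*exp(-x/9)


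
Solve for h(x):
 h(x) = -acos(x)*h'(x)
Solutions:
 h(x) = C1*exp(-Integral(1/acos(x), x))


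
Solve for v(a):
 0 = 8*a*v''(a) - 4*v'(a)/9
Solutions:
 v(a) = C1 + C2*a^(19/18)


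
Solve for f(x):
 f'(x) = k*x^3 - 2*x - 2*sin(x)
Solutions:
 f(x) = C1 + k*x^4/4 - x^2 + 2*cos(x)


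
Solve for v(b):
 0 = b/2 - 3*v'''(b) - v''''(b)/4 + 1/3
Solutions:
 v(b) = C1 + C2*b + C3*b^2 + C4*exp(-12*b) + b^4/144 + 7*b^3/432


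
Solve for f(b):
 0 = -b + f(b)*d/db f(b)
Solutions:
 f(b) = -sqrt(C1 + b^2)
 f(b) = sqrt(C1 + b^2)


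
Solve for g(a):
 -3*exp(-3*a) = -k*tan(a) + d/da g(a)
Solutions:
 g(a) = C1 + k*log(tan(a)^2 + 1)/2 + exp(-3*a)


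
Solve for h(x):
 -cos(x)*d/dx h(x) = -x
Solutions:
 h(x) = C1 + Integral(x/cos(x), x)


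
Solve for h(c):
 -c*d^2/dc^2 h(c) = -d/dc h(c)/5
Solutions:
 h(c) = C1 + C2*c^(6/5)


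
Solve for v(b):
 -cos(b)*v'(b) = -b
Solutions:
 v(b) = C1 + Integral(b/cos(b), b)


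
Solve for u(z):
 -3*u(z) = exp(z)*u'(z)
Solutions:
 u(z) = C1*exp(3*exp(-z))


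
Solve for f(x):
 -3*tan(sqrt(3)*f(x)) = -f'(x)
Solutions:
 f(x) = sqrt(3)*(pi - asin(C1*exp(3*sqrt(3)*x)))/3
 f(x) = sqrt(3)*asin(C1*exp(3*sqrt(3)*x))/3


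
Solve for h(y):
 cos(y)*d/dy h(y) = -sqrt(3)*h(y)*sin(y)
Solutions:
 h(y) = C1*cos(y)^(sqrt(3))


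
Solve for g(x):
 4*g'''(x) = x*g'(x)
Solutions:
 g(x) = C1 + Integral(C2*airyai(2^(1/3)*x/2) + C3*airybi(2^(1/3)*x/2), x)


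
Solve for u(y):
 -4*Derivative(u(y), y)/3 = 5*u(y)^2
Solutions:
 u(y) = 4/(C1 + 15*y)


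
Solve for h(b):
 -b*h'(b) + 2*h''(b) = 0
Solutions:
 h(b) = C1 + C2*erfi(b/2)


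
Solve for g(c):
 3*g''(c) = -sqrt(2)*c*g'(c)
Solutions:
 g(c) = C1 + C2*erf(2^(3/4)*sqrt(3)*c/6)


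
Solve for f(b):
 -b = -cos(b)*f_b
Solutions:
 f(b) = C1 + Integral(b/cos(b), b)


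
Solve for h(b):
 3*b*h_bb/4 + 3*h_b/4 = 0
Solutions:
 h(b) = C1 + C2*log(b)


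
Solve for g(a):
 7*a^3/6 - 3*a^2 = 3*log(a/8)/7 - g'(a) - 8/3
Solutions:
 g(a) = C1 - 7*a^4/24 + a^3 + 3*a*log(a)/7 - 65*a/21 - 9*a*log(2)/7


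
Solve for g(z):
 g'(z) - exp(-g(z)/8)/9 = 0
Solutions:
 g(z) = 8*log(C1 + z/72)


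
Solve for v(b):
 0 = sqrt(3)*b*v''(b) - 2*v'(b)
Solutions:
 v(b) = C1 + C2*b^(1 + 2*sqrt(3)/3)


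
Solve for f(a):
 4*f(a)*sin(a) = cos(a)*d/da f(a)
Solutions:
 f(a) = C1/cos(a)^4


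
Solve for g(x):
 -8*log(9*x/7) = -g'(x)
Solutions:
 g(x) = C1 + 8*x*log(x) - 8*x + x*log(43046721/5764801)


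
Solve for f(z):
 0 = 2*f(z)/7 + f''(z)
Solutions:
 f(z) = C1*sin(sqrt(14)*z/7) + C2*cos(sqrt(14)*z/7)


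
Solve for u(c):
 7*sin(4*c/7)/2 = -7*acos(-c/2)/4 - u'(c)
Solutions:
 u(c) = C1 - 7*c*acos(-c/2)/4 - 7*sqrt(4 - c^2)/4 + 49*cos(4*c/7)/8


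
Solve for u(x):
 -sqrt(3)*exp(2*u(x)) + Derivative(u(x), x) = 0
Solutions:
 u(x) = log(-sqrt(-1/(C1 + sqrt(3)*x))) - log(2)/2
 u(x) = log(-1/(C1 + sqrt(3)*x))/2 - log(2)/2


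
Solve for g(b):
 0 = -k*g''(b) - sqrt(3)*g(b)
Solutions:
 g(b) = C1*exp(-3^(1/4)*b*sqrt(-1/k)) + C2*exp(3^(1/4)*b*sqrt(-1/k))


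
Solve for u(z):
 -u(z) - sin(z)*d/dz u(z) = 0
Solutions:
 u(z) = C1*sqrt(cos(z) + 1)/sqrt(cos(z) - 1)


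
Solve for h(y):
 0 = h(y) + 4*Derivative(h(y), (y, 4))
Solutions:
 h(y) = (C1*sin(y/2) + C2*cos(y/2))*exp(-y/2) + (C3*sin(y/2) + C4*cos(y/2))*exp(y/2)


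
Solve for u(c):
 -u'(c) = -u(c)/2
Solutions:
 u(c) = C1*exp(c/2)


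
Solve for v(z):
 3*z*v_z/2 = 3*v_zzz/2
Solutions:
 v(z) = C1 + Integral(C2*airyai(z) + C3*airybi(z), z)


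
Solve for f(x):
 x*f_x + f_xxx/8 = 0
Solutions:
 f(x) = C1 + Integral(C2*airyai(-2*x) + C3*airybi(-2*x), x)


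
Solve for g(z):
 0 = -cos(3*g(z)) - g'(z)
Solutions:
 g(z) = -asin((C1 + exp(6*z))/(C1 - exp(6*z)))/3 + pi/3
 g(z) = asin((C1 + exp(6*z))/(C1 - exp(6*z)))/3


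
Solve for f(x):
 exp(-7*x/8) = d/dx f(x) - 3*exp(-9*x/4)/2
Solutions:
 f(x) = C1 - 2*exp(-9*x/4)/3 - 8*exp(-7*x/8)/7


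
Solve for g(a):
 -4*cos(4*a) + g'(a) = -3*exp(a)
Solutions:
 g(a) = C1 - 3*exp(a) + sin(4*a)


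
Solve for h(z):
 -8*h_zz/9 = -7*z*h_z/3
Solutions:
 h(z) = C1 + C2*erfi(sqrt(21)*z/4)


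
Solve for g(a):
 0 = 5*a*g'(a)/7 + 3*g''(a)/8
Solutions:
 g(a) = C1 + C2*erf(2*sqrt(105)*a/21)


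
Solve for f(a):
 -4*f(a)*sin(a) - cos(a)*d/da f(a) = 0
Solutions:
 f(a) = C1*cos(a)^4


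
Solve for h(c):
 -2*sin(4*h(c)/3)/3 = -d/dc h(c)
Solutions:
 -2*c/3 + 3*log(cos(4*h(c)/3) - 1)/8 - 3*log(cos(4*h(c)/3) + 1)/8 = C1


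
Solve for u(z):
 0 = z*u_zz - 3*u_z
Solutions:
 u(z) = C1 + C2*z^4


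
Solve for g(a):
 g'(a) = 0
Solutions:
 g(a) = C1


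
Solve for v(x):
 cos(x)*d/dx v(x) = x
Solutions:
 v(x) = C1 + Integral(x/cos(x), x)


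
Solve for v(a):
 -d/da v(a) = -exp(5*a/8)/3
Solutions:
 v(a) = C1 + 8*exp(5*a/8)/15


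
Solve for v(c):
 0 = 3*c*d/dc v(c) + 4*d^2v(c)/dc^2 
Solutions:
 v(c) = C1 + C2*erf(sqrt(6)*c/4)


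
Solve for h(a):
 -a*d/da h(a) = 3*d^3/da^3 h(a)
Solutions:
 h(a) = C1 + Integral(C2*airyai(-3^(2/3)*a/3) + C3*airybi(-3^(2/3)*a/3), a)


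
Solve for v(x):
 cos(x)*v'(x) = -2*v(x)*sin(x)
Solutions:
 v(x) = C1*cos(x)^2


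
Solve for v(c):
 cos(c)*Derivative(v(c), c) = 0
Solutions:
 v(c) = C1


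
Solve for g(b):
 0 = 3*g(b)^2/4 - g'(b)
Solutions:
 g(b) = -4/(C1 + 3*b)


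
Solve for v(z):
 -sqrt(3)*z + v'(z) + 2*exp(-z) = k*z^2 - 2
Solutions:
 v(z) = C1 + k*z^3/3 + sqrt(3)*z^2/2 - 2*z + 2*exp(-z)


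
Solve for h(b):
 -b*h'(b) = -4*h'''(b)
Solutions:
 h(b) = C1 + Integral(C2*airyai(2^(1/3)*b/2) + C3*airybi(2^(1/3)*b/2), b)


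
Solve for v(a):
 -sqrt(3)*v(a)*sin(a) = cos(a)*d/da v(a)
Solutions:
 v(a) = C1*cos(a)^(sqrt(3))


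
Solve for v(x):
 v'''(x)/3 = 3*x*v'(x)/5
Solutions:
 v(x) = C1 + Integral(C2*airyai(15^(2/3)*x/5) + C3*airybi(15^(2/3)*x/5), x)


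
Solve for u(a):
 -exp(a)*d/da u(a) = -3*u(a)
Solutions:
 u(a) = C1*exp(-3*exp(-a))


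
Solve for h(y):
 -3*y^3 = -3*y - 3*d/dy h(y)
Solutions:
 h(y) = C1 + y^4/4 - y^2/2


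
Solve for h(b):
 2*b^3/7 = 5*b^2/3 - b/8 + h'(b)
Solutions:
 h(b) = C1 + b^4/14 - 5*b^3/9 + b^2/16


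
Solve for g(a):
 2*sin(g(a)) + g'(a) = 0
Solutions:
 g(a) = -acos((-C1 - exp(4*a))/(C1 - exp(4*a))) + 2*pi
 g(a) = acos((-C1 - exp(4*a))/(C1 - exp(4*a)))


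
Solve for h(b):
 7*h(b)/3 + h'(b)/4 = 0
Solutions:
 h(b) = C1*exp(-28*b/3)


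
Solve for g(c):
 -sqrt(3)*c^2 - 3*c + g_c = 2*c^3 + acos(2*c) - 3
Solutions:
 g(c) = C1 + c^4/2 + sqrt(3)*c^3/3 + 3*c^2/2 + c*acos(2*c) - 3*c - sqrt(1 - 4*c^2)/2


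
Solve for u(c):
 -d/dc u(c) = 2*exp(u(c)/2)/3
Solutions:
 u(c) = 2*log(1/(C1 + 2*c)) + 2*log(6)


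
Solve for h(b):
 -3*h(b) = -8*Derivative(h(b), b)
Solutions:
 h(b) = C1*exp(3*b/8)


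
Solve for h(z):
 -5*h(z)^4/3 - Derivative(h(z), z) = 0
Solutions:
 h(z) = (-1 - sqrt(3)*I)*(1/(C1 + 5*z))^(1/3)/2
 h(z) = (-1 + sqrt(3)*I)*(1/(C1 + 5*z))^(1/3)/2
 h(z) = (1/(C1 + 5*z))^(1/3)


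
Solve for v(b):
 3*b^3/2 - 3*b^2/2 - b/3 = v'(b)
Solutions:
 v(b) = C1 + 3*b^4/8 - b^3/2 - b^2/6


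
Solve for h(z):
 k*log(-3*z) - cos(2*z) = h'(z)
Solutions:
 h(z) = C1 + k*z*(log(-z) - 1) + k*z*log(3) - sin(2*z)/2


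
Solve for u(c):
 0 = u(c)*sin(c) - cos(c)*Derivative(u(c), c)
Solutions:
 u(c) = C1/cos(c)


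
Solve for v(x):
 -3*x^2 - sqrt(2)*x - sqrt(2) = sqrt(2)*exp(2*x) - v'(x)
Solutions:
 v(x) = C1 + x^3 + sqrt(2)*x^2/2 + sqrt(2)*x + sqrt(2)*exp(2*x)/2


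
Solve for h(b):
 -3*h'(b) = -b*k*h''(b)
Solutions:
 h(b) = C1 + b^(((re(k) + 3)*re(k) + im(k)^2)/(re(k)^2 + im(k)^2))*(C2*sin(3*log(b)*Abs(im(k))/(re(k)^2 + im(k)^2)) + C3*cos(3*log(b)*im(k)/(re(k)^2 + im(k)^2)))


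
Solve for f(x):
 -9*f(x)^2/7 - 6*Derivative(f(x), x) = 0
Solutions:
 f(x) = 14/(C1 + 3*x)


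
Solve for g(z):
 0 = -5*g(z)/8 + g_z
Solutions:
 g(z) = C1*exp(5*z/8)


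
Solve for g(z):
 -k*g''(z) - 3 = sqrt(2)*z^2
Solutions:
 g(z) = C1 + C2*z - sqrt(2)*z^4/(12*k) - 3*z^2/(2*k)


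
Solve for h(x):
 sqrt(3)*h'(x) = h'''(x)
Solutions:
 h(x) = C1 + C2*exp(-3^(1/4)*x) + C3*exp(3^(1/4)*x)


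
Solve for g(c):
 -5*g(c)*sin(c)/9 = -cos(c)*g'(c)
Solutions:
 g(c) = C1/cos(c)^(5/9)


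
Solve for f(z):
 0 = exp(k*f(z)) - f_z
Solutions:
 f(z) = Piecewise((log(-1/(C1*k + k*z))/k, Ne(k, 0)), (nan, True))
 f(z) = Piecewise((C1 + z, Eq(k, 0)), (nan, True))


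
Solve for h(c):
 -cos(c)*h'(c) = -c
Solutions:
 h(c) = C1 + Integral(c/cos(c), c)


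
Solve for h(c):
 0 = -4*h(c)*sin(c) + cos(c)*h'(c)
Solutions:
 h(c) = C1/cos(c)^4


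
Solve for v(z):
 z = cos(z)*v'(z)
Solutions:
 v(z) = C1 + Integral(z/cos(z), z)


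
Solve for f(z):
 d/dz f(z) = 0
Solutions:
 f(z) = C1


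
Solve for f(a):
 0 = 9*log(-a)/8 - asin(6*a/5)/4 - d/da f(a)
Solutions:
 f(a) = C1 + 9*a*log(-a)/8 - a*asin(6*a/5)/4 - 9*a/8 - sqrt(25 - 36*a^2)/24


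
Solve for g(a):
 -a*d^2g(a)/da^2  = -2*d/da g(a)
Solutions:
 g(a) = C1 + C2*a^3


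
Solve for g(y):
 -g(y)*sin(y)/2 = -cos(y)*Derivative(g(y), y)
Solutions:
 g(y) = C1/sqrt(cos(y))


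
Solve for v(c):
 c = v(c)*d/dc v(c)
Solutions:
 v(c) = -sqrt(C1 + c^2)
 v(c) = sqrt(C1 + c^2)


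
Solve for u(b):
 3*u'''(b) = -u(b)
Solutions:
 u(b) = C3*exp(-3^(2/3)*b/3) + (C1*sin(3^(1/6)*b/2) + C2*cos(3^(1/6)*b/2))*exp(3^(2/3)*b/6)


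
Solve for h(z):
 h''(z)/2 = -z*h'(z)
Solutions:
 h(z) = C1 + C2*erf(z)


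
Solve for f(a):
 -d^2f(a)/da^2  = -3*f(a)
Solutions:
 f(a) = C1*exp(-sqrt(3)*a) + C2*exp(sqrt(3)*a)


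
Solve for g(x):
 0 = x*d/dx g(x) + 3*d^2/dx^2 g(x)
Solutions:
 g(x) = C1 + C2*erf(sqrt(6)*x/6)


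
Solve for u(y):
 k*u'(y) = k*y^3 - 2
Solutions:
 u(y) = C1 + y^4/4 - 2*y/k


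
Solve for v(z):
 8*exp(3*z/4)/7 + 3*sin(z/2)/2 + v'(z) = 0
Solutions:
 v(z) = C1 - 32*exp(3*z/4)/21 + 3*cos(z/2)


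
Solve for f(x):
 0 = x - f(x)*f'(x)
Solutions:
 f(x) = -sqrt(C1 + x^2)
 f(x) = sqrt(C1 + x^2)


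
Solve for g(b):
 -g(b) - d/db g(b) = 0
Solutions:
 g(b) = C1*exp(-b)


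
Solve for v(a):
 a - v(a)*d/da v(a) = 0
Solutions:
 v(a) = -sqrt(C1 + a^2)
 v(a) = sqrt(C1 + a^2)


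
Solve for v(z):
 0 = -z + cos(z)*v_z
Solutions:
 v(z) = C1 + Integral(z/cos(z), z)


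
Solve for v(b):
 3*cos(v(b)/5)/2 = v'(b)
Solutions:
 -3*b/2 - 5*log(sin(v(b)/5) - 1)/2 + 5*log(sin(v(b)/5) + 1)/2 = C1


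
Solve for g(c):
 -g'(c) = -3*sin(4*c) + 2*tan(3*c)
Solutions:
 g(c) = C1 + 2*log(cos(3*c))/3 - 3*cos(4*c)/4


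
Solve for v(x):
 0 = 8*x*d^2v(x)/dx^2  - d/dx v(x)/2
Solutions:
 v(x) = C1 + C2*x^(17/16)


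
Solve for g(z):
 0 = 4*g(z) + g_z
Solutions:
 g(z) = C1*exp(-4*z)


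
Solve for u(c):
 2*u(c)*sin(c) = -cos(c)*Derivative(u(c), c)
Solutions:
 u(c) = C1*cos(c)^2


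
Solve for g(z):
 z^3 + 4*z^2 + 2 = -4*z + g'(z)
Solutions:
 g(z) = C1 + z^4/4 + 4*z^3/3 + 2*z^2 + 2*z


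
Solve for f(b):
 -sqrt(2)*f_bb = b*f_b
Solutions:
 f(b) = C1 + C2*erf(2^(1/4)*b/2)


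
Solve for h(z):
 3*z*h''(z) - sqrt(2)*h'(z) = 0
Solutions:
 h(z) = C1 + C2*z^(sqrt(2)/3 + 1)


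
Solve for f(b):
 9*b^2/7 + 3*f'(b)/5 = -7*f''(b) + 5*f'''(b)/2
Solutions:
 f(b) = C1 + C2*exp(b*(7 - sqrt(55))/5) + C3*exp(b*(7 + sqrt(55))/5) - 5*b^3/7 + 25*b^2 - 12625*b/21


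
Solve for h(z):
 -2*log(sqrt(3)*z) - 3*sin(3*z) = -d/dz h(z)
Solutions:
 h(z) = C1 + 2*z*log(z) - 2*z + z*log(3) - cos(3*z)


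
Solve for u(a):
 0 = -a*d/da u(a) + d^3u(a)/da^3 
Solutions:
 u(a) = C1 + Integral(C2*airyai(a) + C3*airybi(a), a)


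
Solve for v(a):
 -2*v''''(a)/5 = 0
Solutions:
 v(a) = C1 + C2*a + C3*a^2 + C4*a^3


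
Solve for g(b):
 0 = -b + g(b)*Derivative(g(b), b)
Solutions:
 g(b) = -sqrt(C1 + b^2)
 g(b) = sqrt(C1 + b^2)


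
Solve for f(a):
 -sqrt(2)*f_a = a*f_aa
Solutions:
 f(a) = C1 + C2*a^(1 - sqrt(2))


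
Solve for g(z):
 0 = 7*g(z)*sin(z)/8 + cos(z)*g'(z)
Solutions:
 g(z) = C1*cos(z)^(7/8)


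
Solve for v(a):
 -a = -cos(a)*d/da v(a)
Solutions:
 v(a) = C1 + Integral(a/cos(a), a)


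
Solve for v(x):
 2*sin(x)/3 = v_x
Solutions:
 v(x) = C1 - 2*cos(x)/3


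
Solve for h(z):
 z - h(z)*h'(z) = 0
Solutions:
 h(z) = -sqrt(C1 + z^2)
 h(z) = sqrt(C1 + z^2)


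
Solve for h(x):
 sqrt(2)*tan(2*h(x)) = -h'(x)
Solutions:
 h(x) = -asin(C1*exp(-2*sqrt(2)*x))/2 + pi/2
 h(x) = asin(C1*exp(-2*sqrt(2)*x))/2


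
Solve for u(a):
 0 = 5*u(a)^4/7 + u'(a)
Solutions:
 u(a) = 7^(1/3)*(1/(C1 + 15*a))^(1/3)
 u(a) = 7^(1/3)*(-3^(2/3) - 3*3^(1/6)*I)*(1/(C1 + 5*a))^(1/3)/6
 u(a) = 7^(1/3)*(-3^(2/3) + 3*3^(1/6)*I)*(1/(C1 + 5*a))^(1/3)/6


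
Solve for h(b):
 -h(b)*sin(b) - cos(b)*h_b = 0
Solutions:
 h(b) = C1*cos(b)


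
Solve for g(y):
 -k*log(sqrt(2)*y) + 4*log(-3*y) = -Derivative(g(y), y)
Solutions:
 g(y) = C1 + y*(k - 4)*log(y) + y*(-k + k*log(2)/2 - 4*log(3) + 4 - 4*I*pi)


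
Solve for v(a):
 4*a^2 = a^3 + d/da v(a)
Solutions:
 v(a) = C1 - a^4/4 + 4*a^3/3


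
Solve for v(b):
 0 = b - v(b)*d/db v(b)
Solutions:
 v(b) = -sqrt(C1 + b^2)
 v(b) = sqrt(C1 + b^2)


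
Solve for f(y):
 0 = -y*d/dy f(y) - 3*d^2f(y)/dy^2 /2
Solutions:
 f(y) = C1 + C2*erf(sqrt(3)*y/3)


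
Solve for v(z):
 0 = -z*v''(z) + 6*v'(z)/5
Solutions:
 v(z) = C1 + C2*z^(11/5)


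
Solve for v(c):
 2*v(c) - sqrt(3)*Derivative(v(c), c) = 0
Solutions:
 v(c) = C1*exp(2*sqrt(3)*c/3)


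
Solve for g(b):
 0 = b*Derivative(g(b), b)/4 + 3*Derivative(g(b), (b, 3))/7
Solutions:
 g(b) = C1 + Integral(C2*airyai(-126^(1/3)*b/6) + C3*airybi(-126^(1/3)*b/6), b)


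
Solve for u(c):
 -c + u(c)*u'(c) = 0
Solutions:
 u(c) = -sqrt(C1 + c^2)
 u(c) = sqrt(C1 + c^2)


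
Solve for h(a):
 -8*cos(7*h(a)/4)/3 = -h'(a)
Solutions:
 -8*a/3 - 2*log(sin(7*h(a)/4) - 1)/7 + 2*log(sin(7*h(a)/4) + 1)/7 = C1


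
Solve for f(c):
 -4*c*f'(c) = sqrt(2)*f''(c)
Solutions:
 f(c) = C1 + C2*erf(2^(1/4)*c)


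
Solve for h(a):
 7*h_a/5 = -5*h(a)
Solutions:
 h(a) = C1*exp(-25*a/7)


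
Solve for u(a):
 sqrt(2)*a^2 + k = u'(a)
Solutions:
 u(a) = C1 + sqrt(2)*a^3/3 + a*k


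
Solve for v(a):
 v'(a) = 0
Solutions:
 v(a) = C1


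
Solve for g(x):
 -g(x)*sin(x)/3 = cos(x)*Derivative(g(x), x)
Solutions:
 g(x) = C1*cos(x)^(1/3)


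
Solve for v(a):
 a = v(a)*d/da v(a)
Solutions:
 v(a) = -sqrt(C1 + a^2)
 v(a) = sqrt(C1 + a^2)


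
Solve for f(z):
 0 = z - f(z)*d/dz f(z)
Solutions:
 f(z) = -sqrt(C1 + z^2)
 f(z) = sqrt(C1 + z^2)


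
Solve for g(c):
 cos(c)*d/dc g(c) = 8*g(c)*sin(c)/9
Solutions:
 g(c) = C1/cos(c)^(8/9)


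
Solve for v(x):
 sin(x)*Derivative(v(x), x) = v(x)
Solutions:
 v(x) = C1*sqrt(cos(x) - 1)/sqrt(cos(x) + 1)


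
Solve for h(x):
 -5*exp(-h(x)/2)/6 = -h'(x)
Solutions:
 h(x) = 2*log(C1 + 5*x/12)


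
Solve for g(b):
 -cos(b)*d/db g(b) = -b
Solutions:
 g(b) = C1 + Integral(b/cos(b), b)


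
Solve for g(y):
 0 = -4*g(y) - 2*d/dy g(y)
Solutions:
 g(y) = C1*exp(-2*y)


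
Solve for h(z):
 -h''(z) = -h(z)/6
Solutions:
 h(z) = C1*exp(-sqrt(6)*z/6) + C2*exp(sqrt(6)*z/6)


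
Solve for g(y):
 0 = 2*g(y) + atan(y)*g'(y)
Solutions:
 g(y) = C1*exp(-2*Integral(1/atan(y), y))


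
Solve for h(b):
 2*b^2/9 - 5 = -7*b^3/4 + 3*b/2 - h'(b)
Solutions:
 h(b) = C1 - 7*b^4/16 - 2*b^3/27 + 3*b^2/4 + 5*b


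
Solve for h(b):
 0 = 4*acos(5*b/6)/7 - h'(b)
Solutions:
 h(b) = C1 + 4*b*acos(5*b/6)/7 - 4*sqrt(36 - 25*b^2)/35


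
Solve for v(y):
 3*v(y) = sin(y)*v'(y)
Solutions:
 v(y) = C1*(cos(y) - 1)^(3/2)/(cos(y) + 1)^(3/2)


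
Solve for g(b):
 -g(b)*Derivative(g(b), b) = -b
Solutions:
 g(b) = -sqrt(C1 + b^2)
 g(b) = sqrt(C1 + b^2)


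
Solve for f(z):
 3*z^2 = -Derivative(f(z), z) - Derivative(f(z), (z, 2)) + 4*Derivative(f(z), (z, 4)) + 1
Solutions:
 f(z) = C1 + C2*exp(-3^(1/3)*z*(3^(1/3)/(sqrt(78) + 9)^(1/3) + (sqrt(78) + 9)^(1/3))/12)*sin(3^(1/6)*z*(-3^(2/3)*(sqrt(78) + 9)^(1/3) + 3/(sqrt(78) + 9)^(1/3))/12) + C3*exp(-3^(1/3)*z*(3^(1/3)/(sqrt(78) + 9)^(1/3) + (sqrt(78) + 9)^(1/3))/12)*cos(3^(1/6)*z*(-3^(2/3)*(sqrt(78) + 9)^(1/3) + 3/(sqrt(78) + 9)^(1/3))/12) + C4*exp(3^(1/3)*z*(3^(1/3)/(sqrt(78) + 9)^(1/3) + (sqrt(78) + 9)^(1/3))/6) - z^3 + 3*z^2 - 5*z


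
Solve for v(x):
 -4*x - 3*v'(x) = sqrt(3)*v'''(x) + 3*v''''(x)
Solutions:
 v(x) = C1 + C2*exp(x*(-4*sqrt(3) + 2*18^(1/3)/(2*sqrt(3) + 243 + sqrt(-12 + (2*sqrt(3) + 243)^2))^(1/3) + 12^(1/3)*(2*sqrt(3) + 243 + sqrt(-12 + (2*sqrt(3) + 243)^2))^(1/3))/36)*sin(2^(1/3)*3^(1/6)*x*(-2^(1/3)*3^(2/3)*(2*sqrt(3) + 243 + 9*sqrt(-4/27 + (2*sqrt(3)/9 + 27)^2))^(1/3) + 6/(2*sqrt(3) + 243 + 9*sqrt(-4/27 + (2*sqrt(3)/9 + 27)^2))^(1/3))/36) + C3*exp(x*(-4*sqrt(3) + 2*18^(1/3)/(2*sqrt(3) + 243 + sqrt(-12 + (2*sqrt(3) + 243)^2))^(1/3) + 12^(1/3)*(2*sqrt(3) + 243 + sqrt(-12 + (2*sqrt(3) + 243)^2))^(1/3))/36)*cos(2^(1/3)*3^(1/6)*x*(-2^(1/3)*3^(2/3)*(2*sqrt(3) + 243 + 9*sqrt(-4/27 + (2*sqrt(3)/9 + 27)^2))^(1/3) + 6/(2*sqrt(3) + 243 + 9*sqrt(-4/27 + (2*sqrt(3)/9 + 27)^2))^(1/3))/36) + C4*exp(-x*(2*18^(1/3)/(2*sqrt(3) + 243 + sqrt(-12 + (2*sqrt(3) + 243)^2))^(1/3) + 2*sqrt(3) + 12^(1/3)*(2*sqrt(3) + 243 + sqrt(-12 + (2*sqrt(3) + 243)^2))^(1/3))/18) - 2*x^2/3


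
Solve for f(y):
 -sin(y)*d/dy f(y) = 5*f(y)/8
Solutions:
 f(y) = C1*(cos(y) + 1)^(5/16)/(cos(y) - 1)^(5/16)


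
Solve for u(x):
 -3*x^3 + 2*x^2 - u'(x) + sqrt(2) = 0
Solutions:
 u(x) = C1 - 3*x^4/4 + 2*x^3/3 + sqrt(2)*x


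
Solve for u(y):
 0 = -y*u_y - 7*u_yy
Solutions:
 u(y) = C1 + C2*erf(sqrt(14)*y/14)


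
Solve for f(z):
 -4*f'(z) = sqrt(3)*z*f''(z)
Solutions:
 f(z) = C1 + C2*z^(1 - 4*sqrt(3)/3)


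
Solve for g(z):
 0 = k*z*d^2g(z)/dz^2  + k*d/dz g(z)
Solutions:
 g(z) = C1 + C2*log(z)


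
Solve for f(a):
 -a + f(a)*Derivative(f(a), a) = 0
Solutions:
 f(a) = -sqrt(C1 + a^2)
 f(a) = sqrt(C1 + a^2)


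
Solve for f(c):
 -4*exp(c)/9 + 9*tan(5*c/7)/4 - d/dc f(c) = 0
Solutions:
 f(c) = C1 - 4*exp(c)/9 - 63*log(cos(5*c/7))/20


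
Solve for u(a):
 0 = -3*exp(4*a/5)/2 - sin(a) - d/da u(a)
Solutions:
 u(a) = C1 - 15*exp(4*a/5)/8 + cos(a)


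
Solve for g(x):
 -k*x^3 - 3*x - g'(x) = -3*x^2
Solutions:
 g(x) = C1 - k*x^4/4 + x^3 - 3*x^2/2


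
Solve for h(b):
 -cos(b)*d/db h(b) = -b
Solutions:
 h(b) = C1 + Integral(b/cos(b), b)


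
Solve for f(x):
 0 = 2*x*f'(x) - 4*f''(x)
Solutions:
 f(x) = C1 + C2*erfi(x/2)


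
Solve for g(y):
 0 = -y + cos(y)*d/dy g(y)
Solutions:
 g(y) = C1 + Integral(y/cos(y), y)


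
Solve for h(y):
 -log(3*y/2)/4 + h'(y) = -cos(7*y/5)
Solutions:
 h(y) = C1 + y*log(y)/4 - y/4 - y*log(2)/4 + y*log(3)/4 - 5*sin(7*y/5)/7


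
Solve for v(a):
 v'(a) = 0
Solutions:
 v(a) = C1


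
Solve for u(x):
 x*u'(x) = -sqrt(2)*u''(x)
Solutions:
 u(x) = C1 + C2*erf(2^(1/4)*x/2)


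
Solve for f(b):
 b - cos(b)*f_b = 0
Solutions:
 f(b) = C1 + Integral(b/cos(b), b)


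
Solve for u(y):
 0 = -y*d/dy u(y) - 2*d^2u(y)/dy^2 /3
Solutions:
 u(y) = C1 + C2*erf(sqrt(3)*y/2)


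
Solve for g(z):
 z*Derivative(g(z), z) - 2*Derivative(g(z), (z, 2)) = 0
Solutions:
 g(z) = C1 + C2*erfi(z/2)


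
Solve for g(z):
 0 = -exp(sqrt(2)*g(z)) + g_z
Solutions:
 g(z) = sqrt(2)*(2*log(-1/(C1 + z)) - log(2))/4


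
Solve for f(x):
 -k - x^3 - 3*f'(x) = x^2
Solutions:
 f(x) = C1 - k*x/3 - x^4/12 - x^3/9


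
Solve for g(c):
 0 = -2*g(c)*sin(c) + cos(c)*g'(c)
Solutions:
 g(c) = C1/cos(c)^2


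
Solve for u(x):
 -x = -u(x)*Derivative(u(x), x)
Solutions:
 u(x) = -sqrt(C1 + x^2)
 u(x) = sqrt(C1 + x^2)


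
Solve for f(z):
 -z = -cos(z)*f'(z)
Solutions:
 f(z) = C1 + Integral(z/cos(z), z)


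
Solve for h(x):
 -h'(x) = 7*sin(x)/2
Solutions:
 h(x) = C1 + 7*cos(x)/2


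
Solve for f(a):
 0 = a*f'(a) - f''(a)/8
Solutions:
 f(a) = C1 + C2*erfi(2*a)


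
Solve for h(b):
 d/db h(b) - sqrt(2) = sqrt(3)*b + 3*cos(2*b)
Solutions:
 h(b) = C1 + sqrt(3)*b^2/2 + sqrt(2)*b + 3*sin(2*b)/2


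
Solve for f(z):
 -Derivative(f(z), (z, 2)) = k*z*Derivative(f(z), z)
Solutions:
 f(z) = Piecewise((-sqrt(2)*sqrt(pi)*C1*erf(sqrt(2)*sqrt(k)*z/2)/(2*sqrt(k)) - C2, (k > 0) | (k < 0)), (-C1*z - C2, True))


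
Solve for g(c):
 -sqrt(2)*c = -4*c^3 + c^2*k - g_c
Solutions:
 g(c) = C1 - c^4 + c^3*k/3 + sqrt(2)*c^2/2


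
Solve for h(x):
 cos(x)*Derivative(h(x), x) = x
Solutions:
 h(x) = C1 + Integral(x/cos(x), x)


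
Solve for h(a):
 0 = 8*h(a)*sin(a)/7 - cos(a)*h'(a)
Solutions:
 h(a) = C1/cos(a)^(8/7)


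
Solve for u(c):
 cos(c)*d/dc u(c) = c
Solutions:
 u(c) = C1 + Integral(c/cos(c), c)


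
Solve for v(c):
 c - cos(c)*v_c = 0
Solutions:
 v(c) = C1 + Integral(c/cos(c), c)


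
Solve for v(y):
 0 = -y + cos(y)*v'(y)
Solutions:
 v(y) = C1 + Integral(y/cos(y), y)


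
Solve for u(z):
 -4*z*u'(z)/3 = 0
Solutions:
 u(z) = C1


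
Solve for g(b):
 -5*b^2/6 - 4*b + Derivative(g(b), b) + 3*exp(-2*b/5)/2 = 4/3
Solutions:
 g(b) = C1 + 5*b^3/18 + 2*b^2 + 4*b/3 + 15*exp(-2*b/5)/4


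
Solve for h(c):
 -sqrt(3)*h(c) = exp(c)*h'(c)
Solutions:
 h(c) = C1*exp(sqrt(3)*exp(-c))


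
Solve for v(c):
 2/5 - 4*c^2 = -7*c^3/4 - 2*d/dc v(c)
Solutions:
 v(c) = C1 - 7*c^4/32 + 2*c^3/3 - c/5


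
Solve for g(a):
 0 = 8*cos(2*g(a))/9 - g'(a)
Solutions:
 -8*a/9 - log(sin(2*g(a)) - 1)/4 + log(sin(2*g(a)) + 1)/4 = C1


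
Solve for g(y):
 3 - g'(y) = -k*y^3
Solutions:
 g(y) = C1 + k*y^4/4 + 3*y


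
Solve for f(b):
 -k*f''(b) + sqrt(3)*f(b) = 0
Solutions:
 f(b) = C1*exp(-3^(1/4)*b*sqrt(1/k)) + C2*exp(3^(1/4)*b*sqrt(1/k))


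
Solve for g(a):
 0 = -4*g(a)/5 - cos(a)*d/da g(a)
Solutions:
 g(a) = C1*(sin(a) - 1)^(2/5)/(sin(a) + 1)^(2/5)


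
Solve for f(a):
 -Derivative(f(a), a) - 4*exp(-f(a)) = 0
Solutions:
 f(a) = log(C1 - 4*a)


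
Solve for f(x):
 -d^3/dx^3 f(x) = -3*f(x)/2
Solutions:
 f(x) = C3*exp(2^(2/3)*3^(1/3)*x/2) + (C1*sin(2^(2/3)*3^(5/6)*x/4) + C2*cos(2^(2/3)*3^(5/6)*x/4))*exp(-2^(2/3)*3^(1/3)*x/4)


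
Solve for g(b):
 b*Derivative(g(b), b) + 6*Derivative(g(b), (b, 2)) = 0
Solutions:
 g(b) = C1 + C2*erf(sqrt(3)*b/6)


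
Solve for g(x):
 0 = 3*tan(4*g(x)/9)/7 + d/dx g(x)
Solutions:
 g(x) = -9*asin(C1*exp(-4*x/21))/4 + 9*pi/4
 g(x) = 9*asin(C1*exp(-4*x/21))/4


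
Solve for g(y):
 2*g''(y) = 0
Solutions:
 g(y) = C1 + C2*y


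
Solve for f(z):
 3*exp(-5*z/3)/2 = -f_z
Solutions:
 f(z) = C1 + 9*exp(-5*z/3)/10


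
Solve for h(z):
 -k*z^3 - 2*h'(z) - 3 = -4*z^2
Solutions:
 h(z) = C1 - k*z^4/8 + 2*z^3/3 - 3*z/2


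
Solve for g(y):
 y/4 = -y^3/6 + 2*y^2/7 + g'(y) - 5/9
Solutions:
 g(y) = C1 + y^4/24 - 2*y^3/21 + y^2/8 + 5*y/9


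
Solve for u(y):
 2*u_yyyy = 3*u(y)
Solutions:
 u(y) = C1*exp(-2^(3/4)*3^(1/4)*y/2) + C2*exp(2^(3/4)*3^(1/4)*y/2) + C3*sin(2^(3/4)*3^(1/4)*y/2) + C4*cos(2^(3/4)*3^(1/4)*y/2)


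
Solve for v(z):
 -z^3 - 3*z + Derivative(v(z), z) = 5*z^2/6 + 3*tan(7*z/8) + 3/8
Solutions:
 v(z) = C1 + z^4/4 + 5*z^3/18 + 3*z^2/2 + 3*z/8 - 24*log(cos(7*z/8))/7


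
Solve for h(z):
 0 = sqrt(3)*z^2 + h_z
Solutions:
 h(z) = C1 - sqrt(3)*z^3/3


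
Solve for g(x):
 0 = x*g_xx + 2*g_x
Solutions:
 g(x) = C1 + C2/x


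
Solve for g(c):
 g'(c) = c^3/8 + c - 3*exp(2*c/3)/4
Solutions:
 g(c) = C1 + c^4/32 + c^2/2 - 9*exp(2*c/3)/8


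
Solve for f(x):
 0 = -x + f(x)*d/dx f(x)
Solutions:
 f(x) = -sqrt(C1 + x^2)
 f(x) = sqrt(C1 + x^2)


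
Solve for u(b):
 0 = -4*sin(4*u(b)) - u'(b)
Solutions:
 u(b) = -acos((-C1 - exp(32*b))/(C1 - exp(32*b)))/4 + pi/2
 u(b) = acos((-C1 - exp(32*b))/(C1 - exp(32*b)))/4


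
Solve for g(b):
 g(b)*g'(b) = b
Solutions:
 g(b) = -sqrt(C1 + b^2)
 g(b) = sqrt(C1 + b^2)


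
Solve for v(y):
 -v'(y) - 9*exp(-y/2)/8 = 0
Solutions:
 v(y) = C1 + 9*exp(-y/2)/4


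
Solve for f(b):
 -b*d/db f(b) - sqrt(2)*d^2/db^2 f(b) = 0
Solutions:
 f(b) = C1 + C2*erf(2^(1/4)*b/2)


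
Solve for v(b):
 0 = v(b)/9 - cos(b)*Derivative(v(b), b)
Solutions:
 v(b) = C1*(sin(b) + 1)^(1/18)/(sin(b) - 1)^(1/18)


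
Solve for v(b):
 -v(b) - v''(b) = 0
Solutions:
 v(b) = C1*sin(b) + C2*cos(b)


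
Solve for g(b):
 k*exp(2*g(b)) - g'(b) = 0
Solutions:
 g(b) = log(-sqrt(-1/(C1 + b*k))) - log(2)/2
 g(b) = log(-1/(C1 + b*k))/2 - log(2)/2


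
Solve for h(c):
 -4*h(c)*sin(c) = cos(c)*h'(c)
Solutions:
 h(c) = C1*cos(c)^4


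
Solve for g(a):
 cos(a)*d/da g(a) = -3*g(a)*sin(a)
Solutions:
 g(a) = C1*cos(a)^3


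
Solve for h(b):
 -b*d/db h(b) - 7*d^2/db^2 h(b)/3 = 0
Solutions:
 h(b) = C1 + C2*erf(sqrt(42)*b/14)


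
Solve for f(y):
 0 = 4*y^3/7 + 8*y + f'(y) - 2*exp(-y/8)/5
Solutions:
 f(y) = C1 - y^4/7 - 4*y^2 - 16*exp(-y/8)/5


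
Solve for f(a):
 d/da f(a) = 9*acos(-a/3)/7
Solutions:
 f(a) = C1 + 9*a*acos(-a/3)/7 + 9*sqrt(9 - a^2)/7


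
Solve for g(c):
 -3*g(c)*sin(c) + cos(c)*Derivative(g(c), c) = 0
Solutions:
 g(c) = C1/cos(c)^3


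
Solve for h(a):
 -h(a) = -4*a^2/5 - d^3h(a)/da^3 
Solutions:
 h(a) = C3*exp(a) + 4*a^2/5 + (C1*sin(sqrt(3)*a/2) + C2*cos(sqrt(3)*a/2))*exp(-a/2)


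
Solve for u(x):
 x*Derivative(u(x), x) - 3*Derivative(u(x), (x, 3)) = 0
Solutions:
 u(x) = C1 + Integral(C2*airyai(3^(2/3)*x/3) + C3*airybi(3^(2/3)*x/3), x)


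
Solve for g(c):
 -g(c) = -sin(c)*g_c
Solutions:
 g(c) = C1*sqrt(cos(c) - 1)/sqrt(cos(c) + 1)


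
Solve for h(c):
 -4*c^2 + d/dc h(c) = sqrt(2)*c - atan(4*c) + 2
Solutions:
 h(c) = C1 + 4*c^3/3 + sqrt(2)*c^2/2 - c*atan(4*c) + 2*c + log(16*c^2 + 1)/8


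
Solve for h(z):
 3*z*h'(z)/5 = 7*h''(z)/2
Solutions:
 h(z) = C1 + C2*erfi(sqrt(105)*z/35)


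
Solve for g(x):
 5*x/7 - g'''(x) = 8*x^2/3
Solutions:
 g(x) = C1 + C2*x + C3*x^2 - 2*x^5/45 + 5*x^4/168


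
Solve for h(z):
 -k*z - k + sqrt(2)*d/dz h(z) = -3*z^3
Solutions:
 h(z) = C1 + sqrt(2)*k*z^2/4 + sqrt(2)*k*z/2 - 3*sqrt(2)*z^4/8


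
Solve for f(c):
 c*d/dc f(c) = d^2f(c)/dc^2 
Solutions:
 f(c) = C1 + C2*erfi(sqrt(2)*c/2)


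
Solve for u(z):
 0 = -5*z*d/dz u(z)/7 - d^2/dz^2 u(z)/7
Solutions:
 u(z) = C1 + C2*erf(sqrt(10)*z/2)


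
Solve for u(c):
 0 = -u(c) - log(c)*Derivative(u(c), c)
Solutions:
 u(c) = C1*exp(-li(c))


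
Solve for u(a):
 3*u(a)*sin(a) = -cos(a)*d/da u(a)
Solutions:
 u(a) = C1*cos(a)^3


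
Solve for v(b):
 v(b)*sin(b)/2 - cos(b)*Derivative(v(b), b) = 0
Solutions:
 v(b) = C1/sqrt(cos(b))


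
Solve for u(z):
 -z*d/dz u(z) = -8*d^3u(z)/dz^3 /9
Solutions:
 u(z) = C1 + Integral(C2*airyai(3^(2/3)*z/2) + C3*airybi(3^(2/3)*z/2), z)


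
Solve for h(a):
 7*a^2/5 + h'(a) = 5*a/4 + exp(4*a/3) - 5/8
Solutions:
 h(a) = C1 - 7*a^3/15 + 5*a^2/8 - 5*a/8 + 3*exp(4*a/3)/4


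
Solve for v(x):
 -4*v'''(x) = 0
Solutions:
 v(x) = C1 + C2*x + C3*x^2


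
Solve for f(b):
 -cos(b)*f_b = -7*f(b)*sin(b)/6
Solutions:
 f(b) = C1/cos(b)^(7/6)


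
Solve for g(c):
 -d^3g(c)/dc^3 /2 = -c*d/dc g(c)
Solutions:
 g(c) = C1 + Integral(C2*airyai(2^(1/3)*c) + C3*airybi(2^(1/3)*c), c)


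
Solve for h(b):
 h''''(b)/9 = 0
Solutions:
 h(b) = C1 + C2*b + C3*b^2 + C4*b^3


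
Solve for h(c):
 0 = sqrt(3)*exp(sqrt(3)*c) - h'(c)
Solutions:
 h(c) = C1 + exp(sqrt(3)*c)


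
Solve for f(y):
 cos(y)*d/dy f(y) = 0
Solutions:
 f(y) = C1


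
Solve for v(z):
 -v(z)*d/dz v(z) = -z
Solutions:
 v(z) = -sqrt(C1 + z^2)
 v(z) = sqrt(C1 + z^2)


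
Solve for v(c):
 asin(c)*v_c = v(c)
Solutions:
 v(c) = C1*exp(Integral(1/asin(c), c))


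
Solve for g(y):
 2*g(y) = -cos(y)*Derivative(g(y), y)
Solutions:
 g(y) = C1*(sin(y) - 1)/(sin(y) + 1)


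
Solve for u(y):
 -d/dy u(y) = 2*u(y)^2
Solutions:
 u(y) = 1/(C1 + 2*y)


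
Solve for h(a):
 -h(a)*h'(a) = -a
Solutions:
 h(a) = -sqrt(C1 + a^2)
 h(a) = sqrt(C1 + a^2)


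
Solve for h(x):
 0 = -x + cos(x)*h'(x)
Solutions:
 h(x) = C1 + Integral(x/cos(x), x)


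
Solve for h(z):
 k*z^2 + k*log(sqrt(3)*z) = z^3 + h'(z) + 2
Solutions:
 h(z) = C1 + k*z^3/3 + k*z*log(z) - k*z + k*z*log(3)/2 - z^4/4 - 2*z


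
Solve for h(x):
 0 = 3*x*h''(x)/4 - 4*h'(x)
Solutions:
 h(x) = C1 + C2*x^(19/3)


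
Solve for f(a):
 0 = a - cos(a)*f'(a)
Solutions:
 f(a) = C1 + Integral(a/cos(a), a)


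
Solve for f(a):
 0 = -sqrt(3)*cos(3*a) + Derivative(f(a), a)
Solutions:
 f(a) = C1 + sqrt(3)*sin(3*a)/3


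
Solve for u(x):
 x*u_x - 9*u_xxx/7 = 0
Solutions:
 u(x) = C1 + Integral(C2*airyai(21^(1/3)*x/3) + C3*airybi(21^(1/3)*x/3), x)


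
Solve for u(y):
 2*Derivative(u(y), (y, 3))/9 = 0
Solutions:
 u(y) = C1 + C2*y + C3*y^2


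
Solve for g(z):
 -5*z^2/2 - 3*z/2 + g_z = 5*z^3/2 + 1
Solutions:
 g(z) = C1 + 5*z^4/8 + 5*z^3/6 + 3*z^2/4 + z


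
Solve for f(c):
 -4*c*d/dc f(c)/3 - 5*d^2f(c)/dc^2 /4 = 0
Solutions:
 f(c) = C1 + C2*erf(2*sqrt(30)*c/15)


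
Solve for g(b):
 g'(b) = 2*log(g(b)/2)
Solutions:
 Integral(1/(-log(_y) + log(2)), (_y, g(b)))/2 = C1 - b


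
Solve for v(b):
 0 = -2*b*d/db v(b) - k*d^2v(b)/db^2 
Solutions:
 v(b) = C1 + C2*sqrt(k)*erf(b*sqrt(1/k))


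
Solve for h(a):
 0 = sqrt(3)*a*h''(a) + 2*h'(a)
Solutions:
 h(a) = C1 + C2*a^(1 - 2*sqrt(3)/3)


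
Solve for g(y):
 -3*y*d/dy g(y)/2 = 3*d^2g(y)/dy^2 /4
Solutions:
 g(y) = C1 + C2*erf(y)


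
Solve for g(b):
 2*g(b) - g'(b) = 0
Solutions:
 g(b) = C1*exp(2*b)


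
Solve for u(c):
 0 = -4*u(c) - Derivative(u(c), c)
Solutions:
 u(c) = C1*exp(-4*c)


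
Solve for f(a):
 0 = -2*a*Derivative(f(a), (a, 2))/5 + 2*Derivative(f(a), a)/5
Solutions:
 f(a) = C1 + C2*a^2


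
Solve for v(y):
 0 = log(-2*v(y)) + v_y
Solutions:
 Integral(1/(log(-_y) + log(2)), (_y, v(y))) = C1 - y


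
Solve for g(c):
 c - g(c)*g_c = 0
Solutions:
 g(c) = -sqrt(C1 + c^2)
 g(c) = sqrt(C1 + c^2)


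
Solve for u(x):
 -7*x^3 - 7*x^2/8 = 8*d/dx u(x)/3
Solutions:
 u(x) = C1 - 21*x^4/32 - 7*x^3/64


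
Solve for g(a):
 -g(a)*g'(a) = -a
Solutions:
 g(a) = -sqrt(C1 + a^2)
 g(a) = sqrt(C1 + a^2)


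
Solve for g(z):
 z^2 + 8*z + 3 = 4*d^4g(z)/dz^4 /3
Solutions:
 g(z) = C1 + C2*z + C3*z^2 + C4*z^3 + z^6/480 + z^5/20 + 3*z^4/32


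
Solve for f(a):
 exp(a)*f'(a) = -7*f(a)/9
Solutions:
 f(a) = C1*exp(7*exp(-a)/9)


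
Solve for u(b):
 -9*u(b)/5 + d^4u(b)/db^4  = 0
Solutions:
 u(b) = C1*exp(-sqrt(3)*5^(3/4)*b/5) + C2*exp(sqrt(3)*5^(3/4)*b/5) + C3*sin(sqrt(3)*5^(3/4)*b/5) + C4*cos(sqrt(3)*5^(3/4)*b/5)


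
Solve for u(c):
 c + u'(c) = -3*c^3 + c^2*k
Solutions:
 u(c) = C1 - 3*c^4/4 + c^3*k/3 - c^2/2


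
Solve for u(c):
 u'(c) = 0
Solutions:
 u(c) = C1


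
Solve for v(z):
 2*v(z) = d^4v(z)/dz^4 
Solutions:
 v(z) = C1*exp(-2^(1/4)*z) + C2*exp(2^(1/4)*z) + C3*sin(2^(1/4)*z) + C4*cos(2^(1/4)*z)


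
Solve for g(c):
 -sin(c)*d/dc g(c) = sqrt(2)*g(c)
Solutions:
 g(c) = C1*(cos(c) + 1)^(sqrt(2)/2)/(cos(c) - 1)^(sqrt(2)/2)


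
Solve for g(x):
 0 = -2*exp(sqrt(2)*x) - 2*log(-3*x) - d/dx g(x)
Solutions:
 g(x) = C1 - 2*x*log(-x) + 2*x*(1 - log(3)) - sqrt(2)*exp(sqrt(2)*x)


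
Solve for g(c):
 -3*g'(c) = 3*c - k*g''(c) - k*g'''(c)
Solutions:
 g(c) = C1 + C2*exp(c*(-1 + sqrt(k*(k + 12))/k)/2) + C3*exp(-c*(1 + sqrt(k*(k + 12))/k)/2) - c^2/2 - c*k/3


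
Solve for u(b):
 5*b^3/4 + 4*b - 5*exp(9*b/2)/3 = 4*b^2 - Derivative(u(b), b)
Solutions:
 u(b) = C1 - 5*b^4/16 + 4*b^3/3 - 2*b^2 + 10*exp(9*b/2)/27


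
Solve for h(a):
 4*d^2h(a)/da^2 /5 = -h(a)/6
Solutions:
 h(a) = C1*sin(sqrt(30)*a/12) + C2*cos(sqrt(30)*a/12)


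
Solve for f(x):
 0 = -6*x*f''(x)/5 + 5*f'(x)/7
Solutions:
 f(x) = C1 + C2*x^(67/42)


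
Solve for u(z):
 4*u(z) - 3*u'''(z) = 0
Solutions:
 u(z) = C3*exp(6^(2/3)*z/3) + (C1*sin(2^(2/3)*3^(1/6)*z/2) + C2*cos(2^(2/3)*3^(1/6)*z/2))*exp(-6^(2/3)*z/6)


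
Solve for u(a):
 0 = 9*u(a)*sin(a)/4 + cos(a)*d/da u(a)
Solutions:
 u(a) = C1*cos(a)^(9/4)


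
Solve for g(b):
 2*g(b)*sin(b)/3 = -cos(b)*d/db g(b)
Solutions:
 g(b) = C1*cos(b)^(2/3)


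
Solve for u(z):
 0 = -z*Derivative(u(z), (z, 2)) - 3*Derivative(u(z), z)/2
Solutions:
 u(z) = C1 + C2/sqrt(z)


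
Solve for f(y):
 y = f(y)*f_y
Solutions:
 f(y) = -sqrt(C1 + y^2)
 f(y) = sqrt(C1 + y^2)


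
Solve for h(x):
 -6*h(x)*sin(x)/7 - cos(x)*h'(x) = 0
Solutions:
 h(x) = C1*cos(x)^(6/7)


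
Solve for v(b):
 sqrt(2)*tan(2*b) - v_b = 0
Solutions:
 v(b) = C1 - sqrt(2)*log(cos(2*b))/2


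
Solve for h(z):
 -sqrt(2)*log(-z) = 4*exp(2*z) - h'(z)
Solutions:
 h(z) = C1 + sqrt(2)*z*log(-z) - sqrt(2)*z + 2*exp(2*z)


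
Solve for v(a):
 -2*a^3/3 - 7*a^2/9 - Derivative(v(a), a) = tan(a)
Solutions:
 v(a) = C1 - a^4/6 - 7*a^3/27 + log(cos(a))


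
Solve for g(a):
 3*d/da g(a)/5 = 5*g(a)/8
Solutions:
 g(a) = C1*exp(25*a/24)


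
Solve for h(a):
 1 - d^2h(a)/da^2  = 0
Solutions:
 h(a) = C1 + C2*a + a^2/2


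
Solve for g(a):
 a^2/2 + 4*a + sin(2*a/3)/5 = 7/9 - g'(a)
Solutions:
 g(a) = C1 - a^3/6 - 2*a^2 + 7*a/9 + 3*cos(2*a/3)/10


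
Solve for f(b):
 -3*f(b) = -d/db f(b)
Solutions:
 f(b) = C1*exp(3*b)


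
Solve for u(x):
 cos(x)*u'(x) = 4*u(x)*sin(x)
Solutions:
 u(x) = C1/cos(x)^4


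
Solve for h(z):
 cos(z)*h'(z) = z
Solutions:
 h(z) = C1 + Integral(z/cos(z), z)


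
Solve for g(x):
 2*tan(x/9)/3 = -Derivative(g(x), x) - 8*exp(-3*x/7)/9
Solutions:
 g(x) = C1 - 3*log(tan(x/9)^2 + 1) + 56*exp(-3*x/7)/27


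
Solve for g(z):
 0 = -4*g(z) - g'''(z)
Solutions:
 g(z) = C3*exp(-2^(2/3)*z) + (C1*sin(2^(2/3)*sqrt(3)*z/2) + C2*cos(2^(2/3)*sqrt(3)*z/2))*exp(2^(2/3)*z/2)


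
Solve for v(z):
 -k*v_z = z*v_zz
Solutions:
 v(z) = C1 + z^(1 - re(k))*(C2*sin(log(z)*Abs(im(k))) + C3*cos(log(z)*im(k)))


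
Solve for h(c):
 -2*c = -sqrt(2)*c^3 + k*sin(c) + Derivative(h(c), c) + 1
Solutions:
 h(c) = C1 + sqrt(2)*c^4/4 - c^2 - c + k*cos(c)


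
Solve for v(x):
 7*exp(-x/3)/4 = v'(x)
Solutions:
 v(x) = C1 - 21*exp(-x/3)/4


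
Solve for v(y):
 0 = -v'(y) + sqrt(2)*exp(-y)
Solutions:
 v(y) = C1 - sqrt(2)*exp(-y)


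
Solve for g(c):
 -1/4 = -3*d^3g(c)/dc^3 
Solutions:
 g(c) = C1 + C2*c + C3*c^2 + c^3/72


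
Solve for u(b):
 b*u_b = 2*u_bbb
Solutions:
 u(b) = C1 + Integral(C2*airyai(2^(2/3)*b/2) + C3*airybi(2^(2/3)*b/2), b)


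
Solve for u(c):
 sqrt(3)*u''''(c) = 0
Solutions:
 u(c) = C1 + C2*c + C3*c^2 + C4*c^3


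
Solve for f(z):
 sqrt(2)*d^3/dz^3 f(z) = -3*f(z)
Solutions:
 f(z) = C3*exp(-2^(5/6)*3^(1/3)*z/2) + (C1*sin(6^(5/6)*z/4) + C2*cos(6^(5/6)*z/4))*exp(2^(5/6)*3^(1/3)*z/4)


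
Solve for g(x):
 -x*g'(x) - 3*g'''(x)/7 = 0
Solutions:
 g(x) = C1 + Integral(C2*airyai(-3^(2/3)*7^(1/3)*x/3) + C3*airybi(-3^(2/3)*7^(1/3)*x/3), x)


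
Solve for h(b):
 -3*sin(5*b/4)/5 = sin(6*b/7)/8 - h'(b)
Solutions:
 h(b) = C1 - 7*cos(6*b/7)/48 - 12*cos(5*b/4)/25


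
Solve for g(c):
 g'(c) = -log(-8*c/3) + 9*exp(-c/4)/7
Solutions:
 g(c) = C1 - c*log(-c) + c*(-3*log(2) + 1 + log(3)) - 36*exp(-c/4)/7


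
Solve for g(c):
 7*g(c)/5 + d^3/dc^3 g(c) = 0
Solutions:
 g(c) = C3*exp(-5^(2/3)*7^(1/3)*c/5) + (C1*sin(sqrt(3)*5^(2/3)*7^(1/3)*c/10) + C2*cos(sqrt(3)*5^(2/3)*7^(1/3)*c/10))*exp(5^(2/3)*7^(1/3)*c/10)


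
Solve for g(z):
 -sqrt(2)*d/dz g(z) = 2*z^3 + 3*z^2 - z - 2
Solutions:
 g(z) = C1 - sqrt(2)*z^4/4 - sqrt(2)*z^3/2 + sqrt(2)*z^2/4 + sqrt(2)*z


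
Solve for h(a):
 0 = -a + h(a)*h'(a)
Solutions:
 h(a) = -sqrt(C1 + a^2)
 h(a) = sqrt(C1 + a^2)


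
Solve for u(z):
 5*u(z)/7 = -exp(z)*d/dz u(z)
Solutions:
 u(z) = C1*exp(5*exp(-z)/7)


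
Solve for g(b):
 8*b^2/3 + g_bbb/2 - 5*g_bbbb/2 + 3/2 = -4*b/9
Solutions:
 g(b) = C1 + C2*b + C3*b^2 + C4*exp(b/5) - 4*b^5/45 - 61*b^4/27 - 2467*b^3/54


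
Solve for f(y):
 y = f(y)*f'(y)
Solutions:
 f(y) = -sqrt(C1 + y^2)
 f(y) = sqrt(C1 + y^2)


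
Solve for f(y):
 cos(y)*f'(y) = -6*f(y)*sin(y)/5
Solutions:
 f(y) = C1*cos(y)^(6/5)


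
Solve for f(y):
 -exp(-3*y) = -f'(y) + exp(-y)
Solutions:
 f(y) = C1 - exp(-y) - exp(-3*y)/3


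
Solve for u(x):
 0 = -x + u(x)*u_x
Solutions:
 u(x) = -sqrt(C1 + x^2)
 u(x) = sqrt(C1 + x^2)


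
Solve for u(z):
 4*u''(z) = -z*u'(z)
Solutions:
 u(z) = C1 + C2*erf(sqrt(2)*z/4)


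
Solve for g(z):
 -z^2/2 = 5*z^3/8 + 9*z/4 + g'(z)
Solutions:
 g(z) = C1 - 5*z^4/32 - z^3/6 - 9*z^2/8


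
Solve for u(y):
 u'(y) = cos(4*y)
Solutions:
 u(y) = C1 + sin(4*y)/4


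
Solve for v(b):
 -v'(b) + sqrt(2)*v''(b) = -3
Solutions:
 v(b) = C1 + C2*exp(sqrt(2)*b/2) + 3*b


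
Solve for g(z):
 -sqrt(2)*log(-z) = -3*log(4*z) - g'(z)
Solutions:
 g(z) = C1 - z*(3 - sqrt(2))*log(z) + z*(-6*log(2) - sqrt(2) + 3 + sqrt(2)*I*pi)


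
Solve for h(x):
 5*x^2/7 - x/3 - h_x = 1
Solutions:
 h(x) = C1 + 5*x^3/21 - x^2/6 - x


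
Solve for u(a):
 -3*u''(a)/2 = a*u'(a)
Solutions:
 u(a) = C1 + C2*erf(sqrt(3)*a/3)


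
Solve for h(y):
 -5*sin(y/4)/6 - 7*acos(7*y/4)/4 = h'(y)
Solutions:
 h(y) = C1 - 7*y*acos(7*y/4)/4 + sqrt(16 - 49*y^2)/4 + 10*cos(y/4)/3


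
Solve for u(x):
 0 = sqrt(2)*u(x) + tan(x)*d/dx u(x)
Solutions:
 u(x) = C1/sin(x)^(sqrt(2))


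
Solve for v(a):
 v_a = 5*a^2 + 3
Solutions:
 v(a) = C1 + 5*a^3/3 + 3*a


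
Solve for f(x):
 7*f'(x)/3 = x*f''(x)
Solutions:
 f(x) = C1 + C2*x^(10/3)


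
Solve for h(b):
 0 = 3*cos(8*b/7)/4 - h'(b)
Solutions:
 h(b) = C1 + 21*sin(8*b/7)/32


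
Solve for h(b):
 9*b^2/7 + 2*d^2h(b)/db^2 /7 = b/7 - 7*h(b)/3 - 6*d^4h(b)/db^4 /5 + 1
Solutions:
 h(b) = -27*b^2/49 + 3*b/49 + (C1*sin(2^(3/4)*sqrt(3)*35^(1/4)*b*cos(atan(sqrt(3405)/5)/2)/6) + C2*cos(2^(3/4)*sqrt(3)*35^(1/4)*b*cos(atan(sqrt(3405)/5)/2)/6))*exp(-2^(3/4)*sqrt(3)*35^(1/4)*b*sin(atan(sqrt(3405)/5)/2)/6) + (C3*sin(2^(3/4)*sqrt(3)*35^(1/4)*b*cos(atan(sqrt(3405)/5)/2)/6) + C4*cos(2^(3/4)*sqrt(3)*35^(1/4)*b*cos(atan(sqrt(3405)/5)/2)/6))*exp(2^(3/4)*sqrt(3)*35^(1/4)*b*sin(atan(sqrt(3405)/5)/2)/6) + 1353/2401


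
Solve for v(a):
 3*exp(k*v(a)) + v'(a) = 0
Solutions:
 v(a) = Piecewise((log(1/(C1*k + 3*a*k))/k, Ne(k, 0)), (nan, True))
 v(a) = Piecewise((C1 - 3*a, Eq(k, 0)), (nan, True))


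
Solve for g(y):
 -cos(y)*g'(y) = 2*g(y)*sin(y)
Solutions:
 g(y) = C1*cos(y)^2


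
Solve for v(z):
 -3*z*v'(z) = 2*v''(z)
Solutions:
 v(z) = C1 + C2*erf(sqrt(3)*z/2)
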